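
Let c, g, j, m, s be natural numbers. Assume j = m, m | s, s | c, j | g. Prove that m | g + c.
Since j = m and j | g, m | g. m | s and s | c, thus m | c. Since m | g, m | g + c.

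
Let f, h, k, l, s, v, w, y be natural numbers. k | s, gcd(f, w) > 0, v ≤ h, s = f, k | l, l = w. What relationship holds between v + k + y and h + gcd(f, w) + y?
v + k + y ≤ h + gcd(f, w) + y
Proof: From s = f and k | s, k | f. Because l = w and k | l, k | w. Since k | f, k | gcd(f, w). Since gcd(f, w) > 0, k ≤ gcd(f, w). Then k + y ≤ gcd(f, w) + y. Since v ≤ h, v + k + y ≤ h + gcd(f, w) + y.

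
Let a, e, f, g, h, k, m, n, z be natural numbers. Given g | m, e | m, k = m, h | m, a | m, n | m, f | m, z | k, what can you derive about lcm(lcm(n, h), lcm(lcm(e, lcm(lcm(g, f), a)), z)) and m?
lcm(lcm(n, h), lcm(lcm(e, lcm(lcm(g, f), a)), z)) | m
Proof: Because n | m and h | m, lcm(n, h) | m. g | m and f | m, thus lcm(g, f) | m. Since a | m, lcm(lcm(g, f), a) | m. Since e | m, lcm(e, lcm(lcm(g, f), a)) | m. k = m and z | k, so z | m. lcm(e, lcm(lcm(g, f), a)) | m, so lcm(lcm(e, lcm(lcm(g, f), a)), z) | m. Since lcm(n, h) | m, lcm(lcm(n, h), lcm(lcm(e, lcm(lcm(g, f), a)), z)) | m.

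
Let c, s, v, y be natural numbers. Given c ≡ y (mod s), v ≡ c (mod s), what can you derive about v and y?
v ≡ y (mod s)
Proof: v ≡ c (mod s) and c ≡ y (mod s). By transitivity, v ≡ y (mod s).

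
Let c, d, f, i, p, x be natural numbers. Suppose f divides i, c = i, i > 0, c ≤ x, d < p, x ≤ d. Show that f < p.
f divides i and i > 0, hence f ≤ i. c ≤ x and x ≤ d, thus c ≤ d. d < p, so c < p. Since c = i, i < p. Since f ≤ i, f < p.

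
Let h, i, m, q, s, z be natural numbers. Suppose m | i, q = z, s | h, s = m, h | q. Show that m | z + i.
From s | h and h | q, s | q. Since s = m, m | q. q = z, so m | z. m | i, so m | z + i.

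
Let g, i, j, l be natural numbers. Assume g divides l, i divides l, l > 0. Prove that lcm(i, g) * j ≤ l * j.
i divides l and g divides l, hence lcm(i, g) divides l. l > 0, so lcm(i, g) ≤ l. By multiplying by a non-negative, lcm(i, g) * j ≤ l * j.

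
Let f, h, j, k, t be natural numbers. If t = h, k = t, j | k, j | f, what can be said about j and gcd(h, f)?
j | gcd(h, f)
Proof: k = t and t = h, thus k = h. Since j | k, j | h. j | f, so j | gcd(h, f).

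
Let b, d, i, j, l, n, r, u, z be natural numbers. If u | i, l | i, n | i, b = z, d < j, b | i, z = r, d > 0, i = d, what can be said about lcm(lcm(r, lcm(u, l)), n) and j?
lcm(lcm(r, lcm(u, l)), n) < j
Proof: b = z and z = r, therefore b = r. Since b | i, r | i. u | i and l | i, thus lcm(u, l) | i. Since r | i, lcm(r, lcm(u, l)) | i. Since n | i, lcm(lcm(r, lcm(u, l)), n) | i. Since i = d, lcm(lcm(r, lcm(u, l)), n) | d. d > 0, so lcm(lcm(r, lcm(u, l)), n) ≤ d. Since d < j, lcm(lcm(r, lcm(u, l)), n) < j.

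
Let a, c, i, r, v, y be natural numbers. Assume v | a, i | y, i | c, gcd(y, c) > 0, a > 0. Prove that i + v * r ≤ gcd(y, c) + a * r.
From i | y and i | c, i | gcd(y, c). Since gcd(y, c) > 0, i ≤ gcd(y, c). v | a and a > 0, thus v ≤ a. Then v * r ≤ a * r. i ≤ gcd(y, c), so i + v * r ≤ gcd(y, c) + a * r.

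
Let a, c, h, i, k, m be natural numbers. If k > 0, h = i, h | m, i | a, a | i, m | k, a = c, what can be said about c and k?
c ≤ k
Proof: i | a and a | i, hence i = a. Because a = c, i = c. h | m and m | k, thus h | k. Since h = i, i | k. k > 0, so i ≤ k. i = c, so c ≤ k.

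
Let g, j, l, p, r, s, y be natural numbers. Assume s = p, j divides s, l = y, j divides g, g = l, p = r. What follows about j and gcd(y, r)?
j divides gcd(y, r)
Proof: g = l and l = y, hence g = y. j divides g, so j divides y. s = p and j divides s, thus j divides p. Since p = r, j divides r. j divides y, so j divides gcd(y, r).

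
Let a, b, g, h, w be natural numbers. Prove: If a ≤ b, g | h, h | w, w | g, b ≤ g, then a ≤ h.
Since h | w and w | g, h | g. Since g | h, g = h. a ≤ b and b ≤ g, hence a ≤ g. Since g = h, a ≤ h.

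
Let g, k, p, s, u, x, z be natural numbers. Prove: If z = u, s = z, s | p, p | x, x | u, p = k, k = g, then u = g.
s = z and s | p, therefore z | p. z = u, so u | p. p | x and x | u, thus p | u. From u | p, u = p. p = k, so u = k. Since k = g, u = g.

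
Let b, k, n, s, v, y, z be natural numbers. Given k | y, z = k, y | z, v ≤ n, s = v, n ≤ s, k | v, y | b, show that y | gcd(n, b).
z = k and y | z, thus y | k. k | y, so k = y. s = v and n ≤ s, thus n ≤ v. Since v ≤ n, v = n. k | v, so k | n. Because k = y, y | n. Since y | b, y | gcd(n, b).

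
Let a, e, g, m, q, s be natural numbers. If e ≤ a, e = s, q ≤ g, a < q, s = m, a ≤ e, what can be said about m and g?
m < g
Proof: e = s and s = m, hence e = m. a ≤ e and e ≤ a, so a = e. a < q, so e < q. Since e = m, m < q. q ≤ g, so m < g.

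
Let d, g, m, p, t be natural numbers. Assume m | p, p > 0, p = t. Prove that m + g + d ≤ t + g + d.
m | p and p > 0, hence m ≤ p. Since p = t, m ≤ t. Then m + g ≤ t + g. Then m + g + d ≤ t + g + d.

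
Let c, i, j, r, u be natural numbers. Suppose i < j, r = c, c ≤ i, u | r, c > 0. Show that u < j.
r = c and u | r, therefore u | c. c > 0, so u ≤ c. c ≤ i and i < j, so c < j. u ≤ c, so u < j.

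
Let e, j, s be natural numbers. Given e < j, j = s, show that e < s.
j = s and e < j. By substitution, e < s.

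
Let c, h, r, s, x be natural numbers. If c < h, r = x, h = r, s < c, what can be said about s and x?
s < x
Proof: h = r and r = x, therefore h = x. s < c and c < h, therefore s < h. Because h = x, s < x.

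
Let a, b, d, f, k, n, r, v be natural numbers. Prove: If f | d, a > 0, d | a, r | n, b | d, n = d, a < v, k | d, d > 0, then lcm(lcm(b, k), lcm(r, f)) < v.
b | d and k | d, so lcm(b, k) | d. n = d and r | n, so r | d. Since f | d, lcm(r, f) | d. lcm(b, k) | d, so lcm(lcm(b, k), lcm(r, f)) | d. Since d > 0, lcm(lcm(b, k), lcm(r, f)) ≤ d. d | a and a > 0, thus d ≤ a. a < v, so d < v. lcm(lcm(b, k), lcm(r, f)) ≤ d, so lcm(lcm(b, k), lcm(r, f)) < v.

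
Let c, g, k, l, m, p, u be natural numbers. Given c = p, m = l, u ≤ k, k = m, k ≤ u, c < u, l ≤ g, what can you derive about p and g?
p < g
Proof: Since k = m and m = l, k = l. u ≤ k and k ≤ u, so u = k. Since c < u, c < k. Since k = l, c < l. Since c = p, p < l. Since l ≤ g, p < g.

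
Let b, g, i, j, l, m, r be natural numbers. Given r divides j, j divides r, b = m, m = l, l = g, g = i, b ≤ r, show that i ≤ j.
Since r divides j and j divides r, r = j. Since b = m and m = l, b = l. Since l = g, b = g. Since g = i, b = i. Since b ≤ r, i ≤ r. Because r = j, i ≤ j.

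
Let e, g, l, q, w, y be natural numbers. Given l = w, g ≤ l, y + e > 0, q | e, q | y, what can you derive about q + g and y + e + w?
q + g ≤ y + e + w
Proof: q | y and q | e, therefore q | y + e. y + e > 0, so q ≤ y + e. l = w and g ≤ l, hence g ≤ w. q ≤ y + e, so q + g ≤ y + e + w.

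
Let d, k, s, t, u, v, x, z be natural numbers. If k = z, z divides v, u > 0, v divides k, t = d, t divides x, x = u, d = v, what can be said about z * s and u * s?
z * s ≤ u * s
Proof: k = z and v divides k, hence v divides z. z divides v, so v = z. d = v, so d = z. t = d and t divides x, thus d divides x. x = u, so d divides u. Since u > 0, d ≤ u. d = z, so z ≤ u. By multiplying by a non-negative, z * s ≤ u * s.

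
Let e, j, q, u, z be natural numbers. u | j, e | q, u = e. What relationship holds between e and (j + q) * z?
e | (j + q) * z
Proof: Because u = e and u | j, e | j. e | q, so e | j + q. Then e | (j + q) * z.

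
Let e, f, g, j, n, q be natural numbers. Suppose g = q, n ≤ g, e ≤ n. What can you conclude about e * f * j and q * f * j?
e * f * j ≤ q * f * j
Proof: From g = q and n ≤ g, n ≤ q. e ≤ n, so e ≤ q. By multiplying by a non-negative, e * f ≤ q * f. By multiplying by a non-negative, e * f * j ≤ q * f * j.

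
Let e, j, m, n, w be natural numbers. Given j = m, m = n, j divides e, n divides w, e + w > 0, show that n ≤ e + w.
Because j = m and m = n, j = n. j divides e, so n divides e. n divides w, so n divides e + w. Since e + w > 0, n ≤ e + w.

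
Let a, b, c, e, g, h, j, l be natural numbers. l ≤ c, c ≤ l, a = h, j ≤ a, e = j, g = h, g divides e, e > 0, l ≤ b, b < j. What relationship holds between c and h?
c < h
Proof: From l ≤ c and c ≤ l, l = c. From a = h and j ≤ a, j ≤ h. Because g = h and g divides e, h divides e. e > 0, so h ≤ e. Because e = j, h ≤ j. j ≤ h, so j = h. l ≤ b and b < j, so l < j. Since j = h, l < h. From l = c, c < h.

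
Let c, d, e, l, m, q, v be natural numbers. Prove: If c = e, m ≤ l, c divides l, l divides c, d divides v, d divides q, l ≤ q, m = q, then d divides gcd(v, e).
m = q and m ≤ l, so q ≤ l. l ≤ q, so q = l. Since l divides c and c divides l, l = c. Since q = l, q = c. c = e, so q = e. Since d divides q, d divides e. Because d divides v, d divides gcd(v, e).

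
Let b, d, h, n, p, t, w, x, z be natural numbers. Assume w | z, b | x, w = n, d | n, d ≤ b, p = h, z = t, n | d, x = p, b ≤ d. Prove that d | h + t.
x = p and p = h, thus x = h. b ≤ d and d ≤ b, hence b = d. Since b | x, d | x. x = h, so d | h. Because n | d and d | n, n = d. z = t and w | z, therefore w | t. Since w = n, n | t. Since n = d, d | t. d | h, so d | h + t.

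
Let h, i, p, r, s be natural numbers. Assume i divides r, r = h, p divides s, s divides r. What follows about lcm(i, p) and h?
lcm(i, p) divides h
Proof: p divides s and s divides r, so p divides r. i divides r, so lcm(i, p) divides r. Since r = h, lcm(i, p) divides h.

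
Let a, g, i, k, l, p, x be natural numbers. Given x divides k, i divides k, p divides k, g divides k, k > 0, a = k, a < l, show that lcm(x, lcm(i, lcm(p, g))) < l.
Since p divides k and g divides k, lcm(p, g) divides k. Since i divides k, lcm(i, lcm(p, g)) divides k. x divides k, so lcm(x, lcm(i, lcm(p, g))) divides k. k > 0, so lcm(x, lcm(i, lcm(p, g))) ≤ k. a = k and a < l, thus k < l. lcm(x, lcm(i, lcm(p, g))) ≤ k, so lcm(x, lcm(i, lcm(p, g))) < l.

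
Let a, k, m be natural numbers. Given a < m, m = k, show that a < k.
m = k and a < m. By substitution, a < k.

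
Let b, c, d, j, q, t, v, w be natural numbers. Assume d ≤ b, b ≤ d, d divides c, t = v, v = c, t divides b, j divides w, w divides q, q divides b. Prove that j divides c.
d ≤ b and b ≤ d, therefore d = b. Since d divides c, b divides c. t = v and v = c, thus t = c. Since t divides b, c divides b. b divides c, so b = c. From j divides w and w divides q, j divides q. Since q divides b, j divides b. Because b = c, j divides c.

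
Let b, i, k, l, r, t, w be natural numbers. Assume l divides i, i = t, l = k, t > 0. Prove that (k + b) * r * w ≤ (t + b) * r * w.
From i = t and l divides i, l divides t. l = k, so k divides t. Since t > 0, k ≤ t. Then k + b ≤ t + b. By multiplying by a non-negative, (k + b) * r ≤ (t + b) * r. By multiplying by a non-negative, (k + b) * r * w ≤ (t + b) * r * w.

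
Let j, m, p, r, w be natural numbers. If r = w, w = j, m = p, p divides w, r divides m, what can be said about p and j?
p = j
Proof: m = p and r divides m, so r divides p. Since r = w, w divides p. Since p divides w, p = w. Since w = j, p = j.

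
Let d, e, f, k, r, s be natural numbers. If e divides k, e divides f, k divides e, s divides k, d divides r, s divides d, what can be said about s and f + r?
s divides f + r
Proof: e divides k and k divides e, so e = k. Because e divides f, k divides f. Because s divides k, s divides f. From s divides d and d divides r, s divides r. Since s divides f, s divides f + r.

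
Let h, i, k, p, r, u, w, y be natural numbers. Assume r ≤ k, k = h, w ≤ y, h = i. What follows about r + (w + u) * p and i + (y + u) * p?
r + (w + u) * p ≤ i + (y + u) * p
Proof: Since k = h and h = i, k = i. r ≤ k, so r ≤ i. Since w ≤ y, w + u ≤ y + u. Then (w + u) * p ≤ (y + u) * p. Since r ≤ i, r + (w + u) * p ≤ i + (y + u) * p.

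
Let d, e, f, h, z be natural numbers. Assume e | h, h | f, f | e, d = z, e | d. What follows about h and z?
h | z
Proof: h | f and f | e, hence h | e. Since e | h, e = h. Since d = z and e | d, e | z. e = h, so h | z.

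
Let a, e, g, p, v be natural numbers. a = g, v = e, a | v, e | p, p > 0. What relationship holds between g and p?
g ≤ p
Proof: From v = e and a | v, a | e. e | p, so a | p. p > 0, so a ≤ p. a = g, so g ≤ p.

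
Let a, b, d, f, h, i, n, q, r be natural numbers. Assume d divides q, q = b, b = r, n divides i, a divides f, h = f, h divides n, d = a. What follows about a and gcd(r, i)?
a divides gcd(r, i)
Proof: Because d = a and d divides q, a divides q. q = b, so a divides b. Since b = r, a divides r. h = f and h divides n, so f divides n. From a divides f, a divides n. From n divides i, a divides i. Because a divides r, a divides gcd(r, i).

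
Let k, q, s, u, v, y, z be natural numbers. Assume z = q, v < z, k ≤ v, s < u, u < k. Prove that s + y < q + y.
s < u and u < k, hence s < k. k ≤ v and v < z, so k < z. s < k, so s < z. Since z = q, s < q. Then s + y < q + y.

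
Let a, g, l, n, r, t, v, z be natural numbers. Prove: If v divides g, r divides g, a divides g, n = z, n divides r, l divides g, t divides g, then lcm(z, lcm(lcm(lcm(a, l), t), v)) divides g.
n divides r and r divides g, therefore n divides g. Since n = z, z divides g. a divides g and l divides g, so lcm(a, l) divides g. t divides g, so lcm(lcm(a, l), t) divides g. v divides g, so lcm(lcm(lcm(a, l), t), v) divides g. z divides g, so lcm(z, lcm(lcm(lcm(a, l), t), v)) divides g.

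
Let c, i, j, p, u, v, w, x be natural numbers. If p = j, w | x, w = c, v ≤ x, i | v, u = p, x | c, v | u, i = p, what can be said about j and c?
j ≤ c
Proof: Since u = p and v | u, v | p. i = p and i | v, so p | v. v | p, so v = p. Because p = j, v = j. Since w = c and w | x, c | x. Since x | c, x = c. Since v ≤ x, v ≤ c. v = j, so j ≤ c.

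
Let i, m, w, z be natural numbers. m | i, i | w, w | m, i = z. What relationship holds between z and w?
z = w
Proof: From w | m and m | i, w | i. Since i | w, w = i. i = z, so w = z. Then z = w.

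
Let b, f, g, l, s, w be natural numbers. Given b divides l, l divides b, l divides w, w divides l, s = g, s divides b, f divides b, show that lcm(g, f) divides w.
Because b divides l and l divides b, b = l. l divides w and w divides l, so l = w. Since b = l, b = w. s = g and s divides b, hence g divides b. f divides b, so lcm(g, f) divides b. Because b = w, lcm(g, f) divides w.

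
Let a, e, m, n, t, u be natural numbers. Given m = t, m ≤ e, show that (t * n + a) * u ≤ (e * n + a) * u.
Because m = t and m ≤ e, t ≤ e. Then t * n ≤ e * n. Then t * n + a ≤ e * n + a. Then (t * n + a) * u ≤ (e * n + a) * u.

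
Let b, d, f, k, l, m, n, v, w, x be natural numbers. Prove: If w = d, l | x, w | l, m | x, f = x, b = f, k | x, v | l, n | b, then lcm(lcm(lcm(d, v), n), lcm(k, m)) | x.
w = d and w | l, so d | l. v | l, so lcm(d, v) | l. Since l | x, lcm(d, v) | x. Because b = f and f = x, b = x. n | b, so n | x. Since lcm(d, v) | x, lcm(lcm(d, v), n) | x. Because k | x and m | x, lcm(k, m) | x. Since lcm(lcm(d, v), n) | x, lcm(lcm(lcm(d, v), n), lcm(k, m)) | x.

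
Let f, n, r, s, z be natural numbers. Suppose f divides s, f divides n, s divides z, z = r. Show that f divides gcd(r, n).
From z = r and s divides z, s divides r. f divides s, so f divides r. f divides n, so f divides gcd(r, n).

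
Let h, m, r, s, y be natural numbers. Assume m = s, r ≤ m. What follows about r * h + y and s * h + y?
r * h + y ≤ s * h + y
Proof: Since m = s and r ≤ m, r ≤ s. Then r * h ≤ s * h. Then r * h + y ≤ s * h + y.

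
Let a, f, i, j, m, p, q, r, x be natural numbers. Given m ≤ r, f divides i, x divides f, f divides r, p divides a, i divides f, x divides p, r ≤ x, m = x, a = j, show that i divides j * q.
m = x and m ≤ r, hence x ≤ r. From r ≤ x, r = x. f divides r, so f divides x. x divides f, so x = f. Because f divides i and i divides f, f = i. Since x = f, x = i. x divides p and p divides a, thus x divides a. Since a = j, x divides j. Since x = i, i divides j. Then i divides j * q.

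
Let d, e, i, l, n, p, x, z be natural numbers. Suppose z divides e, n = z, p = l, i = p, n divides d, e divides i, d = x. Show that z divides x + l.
Since d = x and n divides d, n divides x. Since n = z, z divides x. Because i = p and e divides i, e divides p. z divides e, so z divides p. Since p = l, z divides l. z divides x, so z divides x + l.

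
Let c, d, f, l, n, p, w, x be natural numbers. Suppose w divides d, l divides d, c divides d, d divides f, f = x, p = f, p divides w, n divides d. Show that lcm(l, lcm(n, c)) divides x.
p divides w and w divides d, hence p divides d. From p = f, f divides d. From d divides f, d = f. Since f = x, d = x. n divides d and c divides d, therefore lcm(n, c) divides d. Since l divides d, lcm(l, lcm(n, c)) divides d. Since d = x, lcm(l, lcm(n, c)) divides x.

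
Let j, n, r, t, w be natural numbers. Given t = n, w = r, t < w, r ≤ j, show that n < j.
w = r and t < w, therefore t < r. Since r ≤ j, t < j. t = n, so n < j.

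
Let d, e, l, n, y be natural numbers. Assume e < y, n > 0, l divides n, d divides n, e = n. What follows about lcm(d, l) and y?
lcm(d, l) < y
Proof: Because d divides n and l divides n, lcm(d, l) divides n. Since n > 0, lcm(d, l) ≤ n. Since e = n and e < y, n < y. Since lcm(d, l) ≤ n, lcm(d, l) < y.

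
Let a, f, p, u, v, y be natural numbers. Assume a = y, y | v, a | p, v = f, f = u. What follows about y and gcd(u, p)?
y | gcd(u, p)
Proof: v = f and f = u, hence v = u. Since y | v, y | u. a = y and a | p, hence y | p. Because y | u, y | gcd(u, p).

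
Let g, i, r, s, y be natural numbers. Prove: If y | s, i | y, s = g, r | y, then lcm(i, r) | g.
Since i | y and r | y, lcm(i, r) | y. Because s = g and y | s, y | g. Since lcm(i, r) | y, lcm(i, r) | g.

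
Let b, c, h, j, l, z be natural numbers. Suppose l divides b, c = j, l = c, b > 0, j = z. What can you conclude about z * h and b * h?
z * h ≤ b * h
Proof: c = j and j = z, so c = z. Because l = c and l divides b, c divides b. Since b > 0, c ≤ b. Because c = z, z ≤ b. By multiplying by a non-negative, z * h ≤ b * h.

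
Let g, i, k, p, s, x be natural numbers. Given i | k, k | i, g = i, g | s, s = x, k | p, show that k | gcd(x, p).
Since i | k and k | i, i = k. Since g = i, g = k. s = x and g | s, therefore g | x. g = k, so k | x. k | p, so k | gcd(x, p).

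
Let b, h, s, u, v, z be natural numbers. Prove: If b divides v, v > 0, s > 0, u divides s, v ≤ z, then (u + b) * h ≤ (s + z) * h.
From u divides s and s > 0, u ≤ s. b divides v and v > 0, so b ≤ v. Because v ≤ z, b ≤ z. u ≤ s, so u + b ≤ s + z. By multiplying by a non-negative, (u + b) * h ≤ (s + z) * h.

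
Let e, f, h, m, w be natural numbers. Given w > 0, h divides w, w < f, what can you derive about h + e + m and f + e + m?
h + e + m < f + e + m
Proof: Since h divides w and w > 0, h ≤ w. w < f, so h < f. Then h + e < f + e. Then h + e + m < f + e + m.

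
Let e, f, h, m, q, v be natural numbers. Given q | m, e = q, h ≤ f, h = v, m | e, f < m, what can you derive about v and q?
v < q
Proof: Because e = q and m | e, m | q. q | m, so m = q. Since h ≤ f and f < m, h < m. From m = q, h < q. h = v, so v < q.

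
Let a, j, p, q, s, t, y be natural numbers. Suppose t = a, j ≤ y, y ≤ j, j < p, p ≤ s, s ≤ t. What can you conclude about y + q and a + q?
y + q < a + q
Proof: j ≤ y and y ≤ j, thus j = y. From j < p, y < p. Since p ≤ s and s ≤ t, p ≤ t. y < p, so y < t. Since t = a, y < a. Then y + q < a + q.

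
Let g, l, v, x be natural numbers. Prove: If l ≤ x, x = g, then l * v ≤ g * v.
Since x = g and l ≤ x, l ≤ g. Then l * v ≤ g * v.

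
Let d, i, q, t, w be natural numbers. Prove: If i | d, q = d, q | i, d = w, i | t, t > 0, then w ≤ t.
q = d and q | i, therefore d | i. Since i | d, i = d. Since d = w, i = w. Since i | t and t > 0, i ≤ t. Since i = w, w ≤ t.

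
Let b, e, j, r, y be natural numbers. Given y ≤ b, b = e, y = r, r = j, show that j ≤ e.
y = r and r = j, so y = j. Because b = e and y ≤ b, y ≤ e. Since y = j, j ≤ e.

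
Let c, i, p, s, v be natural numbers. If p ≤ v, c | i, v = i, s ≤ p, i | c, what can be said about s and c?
s ≤ c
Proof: From i | c and c | i, i = c. v = i, so v = c. Since p ≤ v, p ≤ c. s ≤ p, so s ≤ c.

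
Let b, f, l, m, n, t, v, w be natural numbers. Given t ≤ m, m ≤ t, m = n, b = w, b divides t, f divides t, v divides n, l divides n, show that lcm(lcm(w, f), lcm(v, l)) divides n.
Since t ≤ m and m ≤ t, t = m. m = n, so t = n. From b = w and b divides t, w divides t. f divides t, so lcm(w, f) divides t. t = n, so lcm(w, f) divides n. v divides n and l divides n, hence lcm(v, l) divides n. Since lcm(w, f) divides n, lcm(lcm(w, f), lcm(v, l)) divides n.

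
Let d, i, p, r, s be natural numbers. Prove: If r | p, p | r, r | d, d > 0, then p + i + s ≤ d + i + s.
Since r | p and p | r, r = p. r | d and d > 0, thus r ≤ d. From r = p, p ≤ d. Then p + i ≤ d + i. Then p + i + s ≤ d + i + s.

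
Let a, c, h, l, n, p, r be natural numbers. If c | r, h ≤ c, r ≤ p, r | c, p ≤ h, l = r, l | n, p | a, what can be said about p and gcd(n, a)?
p | gcd(n, a)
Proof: c | r and r | c, therefore c = r. Because p ≤ h and h ≤ c, p ≤ c. c = r, so p ≤ r. Since r ≤ p, r = p. Since l = r, l = p. l | n, so p | n. p | a, so p | gcd(n, a).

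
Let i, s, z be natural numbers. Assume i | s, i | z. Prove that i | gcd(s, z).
Since i | s and i | z, because common divisors divide the gcd, i | gcd(s, z).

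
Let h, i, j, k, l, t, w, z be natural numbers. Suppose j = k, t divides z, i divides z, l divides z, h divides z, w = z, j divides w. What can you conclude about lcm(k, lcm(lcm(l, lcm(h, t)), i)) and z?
lcm(k, lcm(lcm(l, lcm(h, t)), i)) divides z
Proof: Since w = z and j divides w, j divides z. Since j = k, k divides z. h divides z and t divides z, thus lcm(h, t) divides z. Since l divides z, lcm(l, lcm(h, t)) divides z. Since i divides z, lcm(lcm(l, lcm(h, t)), i) divides z. From k divides z, lcm(k, lcm(lcm(l, lcm(h, t)), i)) divides z.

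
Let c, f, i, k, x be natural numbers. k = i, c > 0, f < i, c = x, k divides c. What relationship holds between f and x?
f < x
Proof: Since k divides c and c > 0, k ≤ c. c = x, so k ≤ x. Because k = i, i ≤ x. Since f < i, f < x.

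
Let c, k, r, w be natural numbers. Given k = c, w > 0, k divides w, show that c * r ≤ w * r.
From k = c and k divides w, c divides w. w > 0, so c ≤ w. By multiplying by a non-negative, c * r ≤ w * r.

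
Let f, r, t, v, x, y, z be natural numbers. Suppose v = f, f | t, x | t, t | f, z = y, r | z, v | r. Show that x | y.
Because f | t and t | f, f = t. v = f, so v = t. z = y and r | z, hence r | y. v | r, so v | y. Since v = t, t | y. Since x | t, x | y.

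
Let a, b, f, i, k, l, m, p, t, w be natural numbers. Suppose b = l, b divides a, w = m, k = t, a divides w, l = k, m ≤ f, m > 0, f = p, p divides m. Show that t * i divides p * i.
From f = p and m ≤ f, m ≤ p. p divides m and m > 0, so p ≤ m. Since m ≤ p, m = p. b = l and l = k, so b = k. b divides a, so k divides a. w = m and a divides w, hence a divides m. k divides a, so k divides m. m = p, so k divides p. k = t, so t divides p. Then t * i divides p * i.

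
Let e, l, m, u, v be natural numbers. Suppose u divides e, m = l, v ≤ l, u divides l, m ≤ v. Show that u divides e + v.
From m = l and m ≤ v, l ≤ v. v ≤ l, so l = v. u divides l, so u divides v. Since u divides e, u divides e + v.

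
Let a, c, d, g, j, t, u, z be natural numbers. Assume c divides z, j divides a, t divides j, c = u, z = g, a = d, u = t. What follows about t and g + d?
t divides g + d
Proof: c = u and c divides z, so u divides z. u = t, so t divides z. Since z = g, t divides g. t divides j and j divides a, so t divides a. Because a = d, t divides d. t divides g, so t divides g + d.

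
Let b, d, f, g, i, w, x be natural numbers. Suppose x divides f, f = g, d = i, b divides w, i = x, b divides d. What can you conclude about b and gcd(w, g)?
b divides gcd(w, g)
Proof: Since d = i and b divides d, b divides i. i = x, so b divides x. x divides f, so b divides f. Since f = g, b divides g. Since b divides w, b divides gcd(w, g).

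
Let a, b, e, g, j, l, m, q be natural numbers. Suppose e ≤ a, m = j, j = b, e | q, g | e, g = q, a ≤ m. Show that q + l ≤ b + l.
Since g = q and g | e, q | e. e | q, so e = q. From e ≤ a, q ≤ a. Since m = j and j = b, m = b. Since a ≤ m, a ≤ b. Since q ≤ a, q ≤ b. Then q + l ≤ b + l.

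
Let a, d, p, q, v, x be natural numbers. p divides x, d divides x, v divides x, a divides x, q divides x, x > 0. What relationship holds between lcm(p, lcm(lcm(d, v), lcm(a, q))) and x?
lcm(p, lcm(lcm(d, v), lcm(a, q))) ≤ x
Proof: From d divides x and v divides x, lcm(d, v) divides x. Since a divides x and q divides x, lcm(a, q) divides x. Since lcm(d, v) divides x, lcm(lcm(d, v), lcm(a, q)) divides x. Since p divides x, lcm(p, lcm(lcm(d, v), lcm(a, q))) divides x. x > 0, so lcm(p, lcm(lcm(d, v), lcm(a, q))) ≤ x.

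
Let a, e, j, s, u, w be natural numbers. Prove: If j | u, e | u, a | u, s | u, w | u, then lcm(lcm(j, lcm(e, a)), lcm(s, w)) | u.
Because e | u and a | u, lcm(e, a) | u. j | u, so lcm(j, lcm(e, a)) | u. s | u and w | u, so lcm(s, w) | u. lcm(j, lcm(e, a)) | u, so lcm(lcm(j, lcm(e, a)), lcm(s, w)) | u.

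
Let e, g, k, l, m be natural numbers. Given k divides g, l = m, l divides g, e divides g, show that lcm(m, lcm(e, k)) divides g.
Since l = m and l divides g, m divides g. Because e divides g and k divides g, lcm(e, k) divides g. m divides g, so lcm(m, lcm(e, k)) divides g.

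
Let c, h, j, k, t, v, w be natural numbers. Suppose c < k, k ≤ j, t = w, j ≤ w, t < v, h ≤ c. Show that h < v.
Because h ≤ c and c < k, h < k. Since k ≤ j, h < j. Because t = w and t < v, w < v. Since j ≤ w, j < v. Since h < j, h < v.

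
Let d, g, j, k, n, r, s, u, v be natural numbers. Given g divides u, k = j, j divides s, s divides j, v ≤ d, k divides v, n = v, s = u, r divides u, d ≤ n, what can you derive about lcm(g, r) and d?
lcm(g, r) divides d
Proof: g divides u and r divides u, thus lcm(g, r) divides u. j divides s and s divides j, therefore j = s. Since s = u, j = u. n = v and d ≤ n, hence d ≤ v. Since v ≤ d, v = d. k divides v, so k divides d. Since k = j, j divides d. j = u, so u divides d. Since lcm(g, r) divides u, lcm(g, r) divides d.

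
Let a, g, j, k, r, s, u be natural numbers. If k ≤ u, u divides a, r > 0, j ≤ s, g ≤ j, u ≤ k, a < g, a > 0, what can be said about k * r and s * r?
k * r < s * r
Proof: u ≤ k and k ≤ u, thus u = k. From u divides a and a > 0, u ≤ a. u = k, so k ≤ a. Since a < g and g ≤ j, a < j. k ≤ a, so k < j. Since j ≤ s, k < s. Combined with r > 0, by multiplying by a positive, k * r < s * r.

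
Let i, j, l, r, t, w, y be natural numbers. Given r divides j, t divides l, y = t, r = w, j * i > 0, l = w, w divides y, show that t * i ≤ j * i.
y = t and w divides y, thus w divides t. l = w and t divides l, thus t divides w. Since w divides t, w = t. r = w and r divides j, thus w divides j. From w = t, t divides j. Then t * i divides j * i. Since j * i > 0, t * i ≤ j * i.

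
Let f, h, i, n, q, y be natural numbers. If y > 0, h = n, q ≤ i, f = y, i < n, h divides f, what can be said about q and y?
q < y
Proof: Since q ≤ i and i < n, q < n. f = y and h divides f, therefore h divides y. h = n, so n divides y. From y > 0, n ≤ y. Because q < n, q < y.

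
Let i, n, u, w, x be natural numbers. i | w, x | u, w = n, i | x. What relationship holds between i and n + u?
i | n + u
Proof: Since w = n and i | w, i | n. i | x and x | u, so i | u. i | n, so i | n + u.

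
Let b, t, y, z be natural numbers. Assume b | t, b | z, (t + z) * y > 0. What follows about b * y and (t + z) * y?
b * y ≤ (t + z) * y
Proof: Since b | t and b | z, b | t + z. Then b * y | (t + z) * y. (t + z) * y > 0, so b * y ≤ (t + z) * y.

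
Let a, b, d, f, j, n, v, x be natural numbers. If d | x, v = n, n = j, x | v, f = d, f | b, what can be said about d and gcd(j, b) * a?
d | gcd(j, b) * a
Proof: v = n and n = j, so v = j. Since x | v, x | j. Because d | x, d | j. f = d and f | b, so d | b. d | j, so d | gcd(j, b). Then d | gcd(j, b) * a.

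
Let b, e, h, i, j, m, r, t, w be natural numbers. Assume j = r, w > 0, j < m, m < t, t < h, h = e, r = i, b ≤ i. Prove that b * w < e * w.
Because j = r and r = i, j = i. m < t and t < h, thus m < h. Since j < m, j < h. h = e, so j < e. j = i, so i < e. From b ≤ i, b < e. Since w > 0, by multiplying by a positive, b * w < e * w.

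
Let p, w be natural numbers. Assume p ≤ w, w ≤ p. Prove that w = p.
w ≤ p and p ≤ w. By antisymmetry, w = p.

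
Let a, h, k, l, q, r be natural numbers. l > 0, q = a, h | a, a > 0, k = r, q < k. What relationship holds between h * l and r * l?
h * l < r * l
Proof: Because h | a and a > 0, h ≤ a. Because k = r and q < k, q < r. q = a, so a < r. From h ≤ a, h < r. Since l > 0, h * l < r * l.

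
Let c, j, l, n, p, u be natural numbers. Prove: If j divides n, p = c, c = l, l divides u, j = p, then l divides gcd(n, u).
j = p and p = c, therefore j = c. Since j divides n, c divides n. Since c = l, l divides n. l divides u, so l divides gcd(n, u).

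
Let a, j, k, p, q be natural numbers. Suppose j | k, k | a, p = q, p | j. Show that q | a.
p = q and p | j, hence q | j. From j | k, q | k. From k | a, q | a.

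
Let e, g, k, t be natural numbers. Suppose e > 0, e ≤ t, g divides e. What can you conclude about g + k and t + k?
g + k ≤ t + k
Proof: Since g divides e and e > 0, g ≤ e. e ≤ t, so g ≤ t. Then g + k ≤ t + k.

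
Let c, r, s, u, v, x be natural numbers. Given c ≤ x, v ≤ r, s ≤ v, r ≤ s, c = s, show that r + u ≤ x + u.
s ≤ v and v ≤ r, so s ≤ r. Since r ≤ s, s = r. c = s and c ≤ x, hence s ≤ x. Since s = r, r ≤ x. Then r + u ≤ x + u.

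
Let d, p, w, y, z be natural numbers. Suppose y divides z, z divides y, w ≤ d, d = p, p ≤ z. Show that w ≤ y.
Because z divides y and y divides z, z = y. d = p and w ≤ d, thus w ≤ p. Since p ≤ z, w ≤ z. Because z = y, w ≤ y.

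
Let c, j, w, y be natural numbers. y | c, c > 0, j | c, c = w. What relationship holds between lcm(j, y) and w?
lcm(j, y) ≤ w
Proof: j | c and y | c, thus lcm(j, y) | c. c > 0, so lcm(j, y) ≤ c. c = w, so lcm(j, y) ≤ w.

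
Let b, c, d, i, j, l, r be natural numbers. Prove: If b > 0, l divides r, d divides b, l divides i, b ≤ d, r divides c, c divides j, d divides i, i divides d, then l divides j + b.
Since l divides r and r divides c, l divides c. c divides j, so l divides j. i divides d and d divides i, thus i = d. d divides b and b > 0, so d ≤ b. b ≤ d, so d = b. Since i = d, i = b. Since l divides i, l divides b. l divides j, so l divides j + b.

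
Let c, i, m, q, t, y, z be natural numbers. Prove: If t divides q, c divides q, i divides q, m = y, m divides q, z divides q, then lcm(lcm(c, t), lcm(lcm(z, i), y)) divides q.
c divides q and t divides q, so lcm(c, t) divides q. z divides q and i divides q, so lcm(z, i) divides q. m = y and m divides q, therefore y divides q. From lcm(z, i) divides q, lcm(lcm(z, i), y) divides q. Since lcm(c, t) divides q, lcm(lcm(c, t), lcm(lcm(z, i), y)) divides q.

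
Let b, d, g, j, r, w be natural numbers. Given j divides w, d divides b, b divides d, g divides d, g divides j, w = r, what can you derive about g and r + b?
g divides r + b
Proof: Because g divides j and j divides w, g divides w. Because w = r, g divides r. d divides b and b divides d, thus d = b. g divides d, so g divides b. g divides r, so g divides r + b.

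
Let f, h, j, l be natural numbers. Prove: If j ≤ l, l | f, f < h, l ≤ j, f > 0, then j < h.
l ≤ j and j ≤ l, so l = j. Since l | f, j | f. Since f > 0, j ≤ f. f < h, so j < h.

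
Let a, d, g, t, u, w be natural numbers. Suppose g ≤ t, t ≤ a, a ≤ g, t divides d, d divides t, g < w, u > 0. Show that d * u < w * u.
t ≤ a and a ≤ g, hence t ≤ g. From g ≤ t, g = t. Since t divides d and d divides t, t = d. Because g = t, g = d. Since g < w, d < w. From u > 0, by multiplying by a positive, d * u < w * u.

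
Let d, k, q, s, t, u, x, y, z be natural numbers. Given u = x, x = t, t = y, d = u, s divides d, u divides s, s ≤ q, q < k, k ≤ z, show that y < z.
From u = x and x = t, u = t. Since t = y, u = y. d = u and s divides d, so s divides u. Since u divides s, s = u. From s ≤ q, u ≤ q. u = y, so y ≤ q. q < k and k ≤ z, so q < z. y ≤ q, so y < z.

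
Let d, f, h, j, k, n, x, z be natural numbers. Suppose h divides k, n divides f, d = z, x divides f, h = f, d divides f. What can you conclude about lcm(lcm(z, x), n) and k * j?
lcm(lcm(z, x), n) divides k * j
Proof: d = z and d divides f, therefore z divides f. x divides f, so lcm(z, x) divides f. n divides f, so lcm(lcm(z, x), n) divides f. h = f and h divides k, thus f divides k. Since lcm(lcm(z, x), n) divides f, lcm(lcm(z, x), n) divides k. Then lcm(lcm(z, x), n) divides k * j.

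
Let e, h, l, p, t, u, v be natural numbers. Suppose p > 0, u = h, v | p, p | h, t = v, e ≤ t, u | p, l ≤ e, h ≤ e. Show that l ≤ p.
Since t = v and e ≤ t, e ≤ v. Because v | p and p > 0, v ≤ p. Since e ≤ v, e ≤ p. Since u = h and u | p, h | p. From p | h, h = p. Since h ≤ e, p ≤ e. Since e ≤ p, e = p. l ≤ e, so l ≤ p.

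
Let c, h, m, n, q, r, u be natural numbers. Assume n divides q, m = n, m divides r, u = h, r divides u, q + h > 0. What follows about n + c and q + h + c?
n + c ≤ q + h + c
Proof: u = h and r divides u, thus r divides h. Since m divides r, m divides h. Since m = n, n divides h. Since n divides q, n divides q + h. q + h > 0, so n ≤ q + h. Then n + c ≤ q + h + c.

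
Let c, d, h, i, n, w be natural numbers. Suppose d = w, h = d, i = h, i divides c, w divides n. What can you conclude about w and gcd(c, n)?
w divides gcd(c, n)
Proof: i = h and i divides c, so h divides c. Since h = d, d divides c. d = w, so w divides c. Since w divides n, w divides gcd(c, n).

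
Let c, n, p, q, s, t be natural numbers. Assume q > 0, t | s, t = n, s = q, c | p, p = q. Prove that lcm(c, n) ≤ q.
p = q and c | p, therefore c | q. From t = n and t | s, n | s. s = q, so n | q. c | q, so lcm(c, n) | q. Since q > 0, lcm(c, n) ≤ q.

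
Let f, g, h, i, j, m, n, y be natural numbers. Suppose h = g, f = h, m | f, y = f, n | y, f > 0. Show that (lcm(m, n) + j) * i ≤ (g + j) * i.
Because y = f and n | y, n | f. Since m | f, lcm(m, n) | f. Since f > 0, lcm(m, n) ≤ f. From f = h, lcm(m, n) ≤ h. h = g, so lcm(m, n) ≤ g. Then lcm(m, n) + j ≤ g + j. Then (lcm(m, n) + j) * i ≤ (g + j) * i.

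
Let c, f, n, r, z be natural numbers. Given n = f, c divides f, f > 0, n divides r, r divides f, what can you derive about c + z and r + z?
c + z ≤ r + z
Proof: From n = f and n divides r, f divides r. Since r divides f, f = r. Because c divides f and f > 0, c ≤ f. Since f = r, c ≤ r. Then c + z ≤ r + z.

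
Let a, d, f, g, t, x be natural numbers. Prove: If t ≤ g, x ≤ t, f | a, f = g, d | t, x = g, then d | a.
Since x = g and x ≤ t, g ≤ t. Since t ≤ g, g = t. Since f = g, f = t. f | a, so t | a. d | t, so d | a.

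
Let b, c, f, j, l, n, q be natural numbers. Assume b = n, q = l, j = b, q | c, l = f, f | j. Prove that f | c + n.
From q = l and q | c, l | c. Since l = f, f | c. From j = b and b = n, j = n. f | j, so f | n. f | c, so f | c + n.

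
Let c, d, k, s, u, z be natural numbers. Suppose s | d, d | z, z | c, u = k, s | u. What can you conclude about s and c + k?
s | c + k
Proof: s | d and d | z, so s | z. Since z | c, s | c. u = k and s | u, so s | k. s | c, so s | c + k.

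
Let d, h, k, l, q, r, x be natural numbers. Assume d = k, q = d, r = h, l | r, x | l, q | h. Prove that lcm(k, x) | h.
q = d and d = k, thus q = k. Since q | h, k | h. r = h and l | r, hence l | h. Since x | l, x | h. Since k | h, lcm(k, x) | h.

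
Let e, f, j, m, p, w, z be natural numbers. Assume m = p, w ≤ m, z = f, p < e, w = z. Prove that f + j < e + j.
w = z and z = f, hence w = f. From m = p and w ≤ m, w ≤ p. w = f, so f ≤ p. p < e, so f < e. Then f + j < e + j.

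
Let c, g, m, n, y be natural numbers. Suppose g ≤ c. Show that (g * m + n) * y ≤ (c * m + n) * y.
g ≤ c, thus g * m ≤ c * m. Then g * m + n ≤ c * m + n. Then (g * m + n) * y ≤ (c * m + n) * y.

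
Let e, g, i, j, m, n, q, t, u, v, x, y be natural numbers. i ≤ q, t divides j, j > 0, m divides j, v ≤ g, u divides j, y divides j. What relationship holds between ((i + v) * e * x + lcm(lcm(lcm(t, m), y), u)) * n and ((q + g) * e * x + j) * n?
((i + v) * e * x + lcm(lcm(lcm(t, m), y), u)) * n ≤ ((q + g) * e * x + j) * n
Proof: Because i ≤ q and v ≤ g, i + v ≤ q + g. By multiplying by a non-negative, (i + v) * e ≤ (q + g) * e. By multiplying by a non-negative, (i + v) * e * x ≤ (q + g) * e * x. t divides j and m divides j, therefore lcm(t, m) divides j. y divides j, so lcm(lcm(t, m), y) divides j. Since u divides j, lcm(lcm(lcm(t, m), y), u) divides j. Since j > 0, lcm(lcm(lcm(t, m), y), u) ≤ j. Since (i + v) * e * x ≤ (q + g) * e * x, (i + v) * e * x + lcm(lcm(lcm(t, m), y), u) ≤ (q + g) * e * x + j. By multiplying by a non-negative, ((i + v) * e * x + lcm(lcm(lcm(t, m), y), u)) * n ≤ ((q + g) * e * x + j) * n.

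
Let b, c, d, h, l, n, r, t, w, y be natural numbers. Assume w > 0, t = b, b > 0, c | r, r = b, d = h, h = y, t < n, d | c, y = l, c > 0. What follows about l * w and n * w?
l * w < n * w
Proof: d = h and h = y, so d = y. d | c, so y | c. Because y = l, l | c. Since c > 0, l ≤ c. From r = b and c | r, c | b. Since b > 0, c ≤ b. Since l ≤ c, l ≤ b. Since t = b and t < n, b < n. l ≤ b, so l < n. w > 0, so l * w < n * w.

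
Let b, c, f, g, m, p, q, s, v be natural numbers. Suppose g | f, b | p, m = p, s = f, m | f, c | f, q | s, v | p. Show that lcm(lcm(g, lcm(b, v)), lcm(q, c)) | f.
From b | p and v | p, lcm(b, v) | p. m = p and m | f, therefore p | f. lcm(b, v) | p, so lcm(b, v) | f. Since g | f, lcm(g, lcm(b, v)) | f. Since s = f and q | s, q | f. c | f, so lcm(q, c) | f. Since lcm(g, lcm(b, v)) | f, lcm(lcm(g, lcm(b, v)), lcm(q, c)) | f.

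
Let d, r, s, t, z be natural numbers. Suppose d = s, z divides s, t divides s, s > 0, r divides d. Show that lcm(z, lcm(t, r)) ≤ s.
d = s and r divides d, so r divides s. t divides s, so lcm(t, r) divides s. Since z divides s, lcm(z, lcm(t, r)) divides s. Because s > 0, lcm(z, lcm(t, r)) ≤ s.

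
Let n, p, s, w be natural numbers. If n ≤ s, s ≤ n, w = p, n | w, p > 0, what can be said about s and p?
s ≤ p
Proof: Because n ≤ s and s ≤ n, n = s. From w = p and n | w, n | p. n = s, so s | p. p > 0, so s ≤ p.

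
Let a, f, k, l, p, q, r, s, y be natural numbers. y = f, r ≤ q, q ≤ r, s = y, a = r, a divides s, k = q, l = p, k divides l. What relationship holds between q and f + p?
q divides f + p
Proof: From r ≤ q and q ≤ r, r = q. Because a = r and a divides s, r divides s. Since s = y, r divides y. Since r = q, q divides y. y = f, so q divides f. From l = p and k divides l, k divides p. From k = q, q divides p. Since q divides f, q divides f + p.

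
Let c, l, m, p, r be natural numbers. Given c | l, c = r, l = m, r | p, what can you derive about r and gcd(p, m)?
r | gcd(p, m)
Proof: Since l = m and c | l, c | m. c = r, so r | m. Since r | p, r | gcd(p, m).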